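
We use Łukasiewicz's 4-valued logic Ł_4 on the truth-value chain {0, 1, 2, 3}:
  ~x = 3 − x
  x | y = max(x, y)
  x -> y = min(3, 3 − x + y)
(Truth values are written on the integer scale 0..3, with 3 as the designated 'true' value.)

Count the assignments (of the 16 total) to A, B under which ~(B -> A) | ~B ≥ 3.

A = 0, B = 0 ↦ 3  ≥
A = 0, B = 1 ↦ 2  <
A = 0, B = 2 ↦ 2  <
A = 0, B = 3 ↦ 3  ≥
A = 1, B = 0 ↦ 3  ≥
A = 1, B = 1 ↦ 2  <
A = 1, B = 2 ↦ 1  <
A = 1, B = 3 ↦ 2  <
A = 2, B = 0 ↦ 3  ≥
A = 2, B = 1 ↦ 2  <
A = 2, B = 2 ↦ 1  <
A = 2, B = 3 ↦ 1  <
A = 3, B = 0 ↦ 3  ≥
A = 3, B = 1 ↦ 2  <
A = 3, B = 2 ↦ 1  <
A = 3, B = 3 ↦ 0  <
So 5 of the 16 assignments meet the threshold.

5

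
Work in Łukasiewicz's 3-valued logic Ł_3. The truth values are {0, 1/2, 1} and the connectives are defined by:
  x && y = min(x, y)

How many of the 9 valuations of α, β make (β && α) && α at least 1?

α = 0, β = 0 ↦ 0  <
α = 0, β = 1/2 ↦ 0  <
α = 0, β = 1 ↦ 0  <
α = 1/2, β = 0 ↦ 0  <
α = 1/2, β = 1/2 ↦ 1/2  <
α = 1/2, β = 1 ↦ 1/2  <
α = 1, β = 0 ↦ 0  <
α = 1, β = 1/2 ↦ 1/2  <
α = 1, β = 1 ↦ 1  ≥
So 1 of the 9 assignments meets the threshold.

1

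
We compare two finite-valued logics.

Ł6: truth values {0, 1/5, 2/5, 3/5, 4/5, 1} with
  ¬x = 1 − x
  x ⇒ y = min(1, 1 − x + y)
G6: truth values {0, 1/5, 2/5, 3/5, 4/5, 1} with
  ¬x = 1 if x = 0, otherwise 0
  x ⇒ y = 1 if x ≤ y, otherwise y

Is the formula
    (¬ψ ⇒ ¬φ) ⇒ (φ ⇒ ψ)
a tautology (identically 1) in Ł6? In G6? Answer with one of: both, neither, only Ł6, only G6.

In Ł6: every assignment gives 1 — tautology.
In G6: at φ = 2/5, ψ = 1/5 the value is 1/5 — not a tautology.

only Ł6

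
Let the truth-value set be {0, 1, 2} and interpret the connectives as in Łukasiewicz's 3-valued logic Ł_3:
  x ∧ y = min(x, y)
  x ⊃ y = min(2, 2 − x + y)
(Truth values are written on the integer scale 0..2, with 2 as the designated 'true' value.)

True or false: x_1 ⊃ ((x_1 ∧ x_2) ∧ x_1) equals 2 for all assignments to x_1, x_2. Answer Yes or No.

Counterexample: take x_1 = 1, x_2 = 0.
x_1 ∧ x_2 = 1 ∧ 0 = 0
(x_1 ∧ x_2) ∧ x_1 = 0 ∧ 1 = 0
x_1 ⊃ ((x_1 ∧ x_2) ∧ x_1) = 1 ⊃ 0 = 1
This gives 1 ≠ 2.

No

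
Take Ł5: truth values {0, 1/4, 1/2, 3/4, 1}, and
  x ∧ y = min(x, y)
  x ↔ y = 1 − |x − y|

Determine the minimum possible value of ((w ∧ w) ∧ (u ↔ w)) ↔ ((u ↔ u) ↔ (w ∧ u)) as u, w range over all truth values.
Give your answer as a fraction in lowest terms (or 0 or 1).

1/2

Take u = 0, w = 1/2:
w ∧ w = 1/2 ∧ 1/2 = 1/2
u ↔ w = 0 ↔ 1/2 = 1/2
(w ∧ w) ∧ (u ↔ w) = 1/2 ∧ 1/2 = 1/2
u ↔ u = 0 ↔ 0 = 1
w ∧ u = 1/2 ∧ 0 = 0
(u ↔ u) ↔ (w ∧ u) = 1 ↔ 0 = 0
((w ∧ w) ∧ (u ↔ w)) ↔ ((u ↔ u) ↔ (w ∧ u)) = 1/2 ↔ 0 = 1/2
No assignment yields a value below 1/2, so this is the minimum.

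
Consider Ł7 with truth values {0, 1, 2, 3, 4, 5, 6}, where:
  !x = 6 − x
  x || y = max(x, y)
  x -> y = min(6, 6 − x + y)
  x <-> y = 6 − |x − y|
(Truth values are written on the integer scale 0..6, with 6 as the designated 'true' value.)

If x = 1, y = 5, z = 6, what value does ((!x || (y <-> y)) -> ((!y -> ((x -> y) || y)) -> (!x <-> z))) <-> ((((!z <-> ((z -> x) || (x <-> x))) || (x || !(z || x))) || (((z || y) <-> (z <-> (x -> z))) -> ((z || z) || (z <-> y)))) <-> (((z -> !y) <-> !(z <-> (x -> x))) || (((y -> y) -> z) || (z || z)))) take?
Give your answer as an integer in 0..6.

5

!x = !1 = 5
y <-> y = 5 <-> 5 = 6
!x || (y <-> y) = 5 || 6 = 6
!y = !5 = 1
x -> y = 1 -> 5 = 6
(x -> y) || y = 6 || 5 = 6
!y -> ((x -> y) || y) = 1 -> 6 = 6
!x = !1 = 5
!x <-> z = 5 <-> 6 = 5
(!y -> ((x -> y) || y)) -> (!x <-> z) = 6 -> 5 = 5
(!x || (y <-> y)) -> ((!y -> ((x -> y) || y)) -> (!x <-> z)) = 6 -> 5 = 5
!z = !6 = 0
z -> x = 6 -> 1 = 1
x <-> x = 1 <-> 1 = 6
(z -> x) || (x <-> x) = 1 || 6 = 6
!z <-> ((z -> x) || (x <-> x)) = 0 <-> 6 = 0
z || x = 6 || 1 = 6
!(z || x) = !6 = 0
x || !(z || x) = 1 || 0 = 1
(!z <-> ((z -> x) || (x <-> x))) || (x || !(z || x)) = 0 || 1 = 1
z || y = 6 || 5 = 6
x -> z = 1 -> 6 = 6
z <-> (x -> z) = 6 <-> 6 = 6
(z || y) <-> (z <-> (x -> z)) = 6 <-> 6 = 6
z || z = 6 || 6 = 6
z <-> y = 6 <-> 5 = 5
(z || z) || (z <-> y) = 6 || 5 = 6
((z || y) <-> (z <-> (x -> z))) -> ((z || z) || (z <-> y)) = 6 -> 6 = 6
((!z <-> ((z -> x) || (x <-> x))) || (x || !(z || x))) || (((z || y) <-> (z <-> (x -> z))) -> ((z || z) || (z <-> y))) = 1 || 6 = 6
!y = !5 = 1
z -> !y = 6 -> 1 = 1
x -> x = 1 -> 1 = 6
z <-> (x -> x) = 6 <-> 6 = 6
!(z <-> (x -> x)) = !6 = 0
(z -> !y) <-> !(z <-> (x -> x)) = 1 <-> 0 = 5
y -> y = 5 -> 5 = 6
(y -> y) -> z = 6 -> 6 = 6
z || z = 6 || 6 = 6
((y -> y) -> z) || (z || z) = 6 || 6 = 6
((z -> !y) <-> !(z <-> (x -> x))) || (((y -> y) -> z) || (z || z)) = 5 || 6 = 6
(((!z <-> ((z -> x) || (x <-> x))) || (x || !(z || x))) || (((z || y) <-> (z <-> (x -> z))) -> ((z || z) || (z <-> y)))) <-> (((z -> !y) <-> !(z <-> (x -> x))) || (((y -> y) -> z) || (z || z))) = 6 <-> 6 = 6
((!x || (y <-> y)) -> ((!y -> ((x -> y) || y)) -> (!x <-> z))) <-> ((((!z <-> ((z -> x) || (x <-> x))) || (x || !(z || x))) || (((z || y) <-> (z <-> (x -> z))) -> ((z || z) || (z <-> y)))) <-> (((z -> !y) <-> !(z <-> (x -> x))) || (((y -> y) -> z) || (z || z)))) = 5 <-> 6 = 5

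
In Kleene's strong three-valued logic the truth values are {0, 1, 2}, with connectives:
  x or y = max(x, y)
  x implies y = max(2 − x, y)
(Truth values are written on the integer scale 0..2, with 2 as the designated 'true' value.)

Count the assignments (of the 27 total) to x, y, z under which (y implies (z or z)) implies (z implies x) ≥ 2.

15

value 2: 15 assignments (counts)
value 1: 9 assignments
value 0: 3 assignments
So 15 of the 27 assignments meet the threshold.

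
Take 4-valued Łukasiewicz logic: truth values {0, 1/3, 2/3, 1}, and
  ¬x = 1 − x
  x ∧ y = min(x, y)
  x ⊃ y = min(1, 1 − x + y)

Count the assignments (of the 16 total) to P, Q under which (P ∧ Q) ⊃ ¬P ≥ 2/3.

14

P = 0, Q = 0 ↦ 1  ≥
P = 0, Q = 1/3 ↦ 1  ≥
P = 0, Q = 2/3 ↦ 1  ≥
P = 0, Q = 1 ↦ 1  ≥
P = 1/3, Q = 0 ↦ 1  ≥
P = 1/3, Q = 1/3 ↦ 1  ≥
P = 1/3, Q = 2/3 ↦ 1  ≥
P = 1/3, Q = 1 ↦ 1  ≥
P = 2/3, Q = 0 ↦ 1  ≥
P = 2/3, Q = 1/3 ↦ 1  ≥
P = 2/3, Q = 2/3 ↦ 2/3  ≥
P = 2/3, Q = 1 ↦ 2/3  ≥
P = 1, Q = 0 ↦ 1  ≥
P = 1, Q = 1/3 ↦ 2/3  ≥
P = 1, Q = 2/3 ↦ 1/3  <
P = 1, Q = 1 ↦ 0  <
So 14 of the 16 assignments meet the threshold.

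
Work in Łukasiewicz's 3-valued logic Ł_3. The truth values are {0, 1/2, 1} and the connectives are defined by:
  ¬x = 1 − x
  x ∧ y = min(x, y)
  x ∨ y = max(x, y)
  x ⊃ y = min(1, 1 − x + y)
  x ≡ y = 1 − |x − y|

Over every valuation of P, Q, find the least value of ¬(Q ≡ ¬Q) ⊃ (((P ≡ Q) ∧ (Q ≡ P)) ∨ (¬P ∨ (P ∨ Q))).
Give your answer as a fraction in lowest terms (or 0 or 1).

1/2

Take P = 1/2, Q = 0:
¬Q = ¬0 = 1
Q ≡ ¬Q = 0 ≡ 1 = 0
¬(Q ≡ ¬Q) = ¬0 = 1
P ≡ Q = 1/2 ≡ 0 = 1/2
Q ≡ P = 0 ≡ 1/2 = 1/2
(P ≡ Q) ∧ (Q ≡ P) = 1/2 ∧ 1/2 = 1/2
¬P = ¬1/2 = 1/2
P ∨ Q = 1/2 ∨ 0 = 1/2
¬P ∨ (P ∨ Q) = 1/2 ∨ 1/2 = 1/2
((P ≡ Q) ∧ (Q ≡ P)) ∨ (¬P ∨ (P ∨ Q)) = 1/2 ∨ 1/2 = 1/2
¬(Q ≡ ¬Q) ⊃ (((P ≡ Q) ∧ (Q ≡ P)) ∨ (¬P ∨ (P ∨ Q))) = 1 ⊃ 1/2 = 1/2
No assignment yields a value below 1/2, so this is the minimum.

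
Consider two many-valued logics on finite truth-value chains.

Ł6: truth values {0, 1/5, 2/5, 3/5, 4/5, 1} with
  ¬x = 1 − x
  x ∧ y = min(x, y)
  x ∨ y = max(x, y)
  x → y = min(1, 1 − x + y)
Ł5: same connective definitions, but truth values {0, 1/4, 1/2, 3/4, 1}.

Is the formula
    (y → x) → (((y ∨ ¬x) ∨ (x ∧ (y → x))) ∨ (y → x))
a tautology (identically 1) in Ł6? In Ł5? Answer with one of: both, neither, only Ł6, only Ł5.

both

In Ł6: every assignment gives 1 — tautology.
In Ł5: every assignment gives 1 — tautology.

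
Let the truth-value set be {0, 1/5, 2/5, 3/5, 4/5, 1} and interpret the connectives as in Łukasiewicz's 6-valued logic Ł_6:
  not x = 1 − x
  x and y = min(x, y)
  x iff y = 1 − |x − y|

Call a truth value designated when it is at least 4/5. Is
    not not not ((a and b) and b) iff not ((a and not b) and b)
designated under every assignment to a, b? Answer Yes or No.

Counterexample: take a = 2/5, b = 1.
a and b = 2/5 and 1 = 2/5
(a and b) and b = 2/5 and 1 = 2/5
not ((a and b) and b) = not 2/5 = 3/5
not not ((a and b) and b) = not 3/5 = 2/5
not not not ((a and b) and b) = not 2/5 = 3/5
not b = not 1 = 0
a and not b = 2/5 and 0 = 0
(a and not b) and b = 0 and 1 = 0
not ((a and not b) and b) = not 0 = 1
not not not ((a and b) and b) iff not ((a and not b) and b) = 3/5 iff 1 = 3/5
This gives 3/5, which is below 4/5.

No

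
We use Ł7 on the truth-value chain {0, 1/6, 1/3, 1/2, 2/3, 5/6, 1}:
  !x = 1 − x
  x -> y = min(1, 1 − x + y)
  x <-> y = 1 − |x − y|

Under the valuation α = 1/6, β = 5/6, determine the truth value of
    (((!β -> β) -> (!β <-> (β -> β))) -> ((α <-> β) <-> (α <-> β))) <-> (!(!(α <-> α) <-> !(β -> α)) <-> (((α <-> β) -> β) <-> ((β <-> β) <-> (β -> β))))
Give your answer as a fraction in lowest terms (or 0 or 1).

2/3

!β = !5/6 = 1/6
!β -> β = 1/6 -> 5/6 = 1
!β = !5/6 = 1/6
β -> β = 5/6 -> 5/6 = 1
!β <-> (β -> β) = 1/6 <-> 1 = 1/6
(!β -> β) -> (!β <-> (β -> β)) = 1 -> 1/6 = 1/6
α <-> β = 1/6 <-> 5/6 = 1/3
α <-> β = 1/6 <-> 5/6 = 1/3
(α <-> β) <-> (α <-> β) = 1/3 <-> 1/3 = 1
((!β -> β) -> (!β <-> (β -> β))) -> ((α <-> β) <-> (α <-> β)) = 1/6 -> 1 = 1
α <-> α = 1/6 <-> 1/6 = 1
!(α <-> α) = !1 = 0
β -> α = 5/6 -> 1/6 = 1/3
!(β -> α) = !1/3 = 2/3
!(α <-> α) <-> !(β -> α) = 0 <-> 2/3 = 1/3
!(!(α <-> α) <-> !(β -> α)) = !1/3 = 2/3
α <-> β = 1/6 <-> 5/6 = 1/3
(α <-> β) -> β = 1/3 -> 5/6 = 1
β <-> β = 5/6 <-> 5/6 = 1
β -> β = 5/6 -> 5/6 = 1
(β <-> β) <-> (β -> β) = 1 <-> 1 = 1
((α <-> β) -> β) <-> ((β <-> β) <-> (β -> β)) = 1 <-> 1 = 1
!(!(α <-> α) <-> !(β -> α)) <-> (((α <-> β) -> β) <-> ((β <-> β) <-> (β -> β))) = 2/3 <-> 1 = 2/3
(((!β -> β) -> (!β <-> (β -> β))) -> ((α <-> β) <-> (α <-> β))) <-> (!(!(α <-> α) <-> !(β -> α)) <-> (((α <-> β) -> β) <-> ((β <-> β) <-> (β -> β)))) = 1 <-> 2/3 = 2/3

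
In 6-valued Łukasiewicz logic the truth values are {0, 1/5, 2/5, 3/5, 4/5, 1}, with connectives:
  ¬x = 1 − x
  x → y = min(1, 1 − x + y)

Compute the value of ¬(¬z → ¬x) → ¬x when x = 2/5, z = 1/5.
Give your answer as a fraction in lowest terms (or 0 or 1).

1

¬z = ¬1/5 = 4/5
¬x = ¬2/5 = 3/5
¬z → ¬x = 4/5 → 3/5 = 4/5
¬(¬z → ¬x) = ¬4/5 = 1/5
¬x = ¬2/5 = 3/5
¬(¬z → ¬x) → ¬x = 1/5 → 3/5 = 1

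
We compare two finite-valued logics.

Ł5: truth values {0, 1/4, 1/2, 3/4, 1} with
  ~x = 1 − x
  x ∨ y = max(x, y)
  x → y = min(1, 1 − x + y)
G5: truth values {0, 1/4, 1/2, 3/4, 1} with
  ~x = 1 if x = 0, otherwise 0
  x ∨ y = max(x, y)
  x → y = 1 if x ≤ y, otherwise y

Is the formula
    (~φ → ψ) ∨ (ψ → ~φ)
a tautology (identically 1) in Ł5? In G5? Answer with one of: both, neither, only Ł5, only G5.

In Ł5: every assignment gives 1 — tautology.
In G5: every assignment gives 1 — tautology.

both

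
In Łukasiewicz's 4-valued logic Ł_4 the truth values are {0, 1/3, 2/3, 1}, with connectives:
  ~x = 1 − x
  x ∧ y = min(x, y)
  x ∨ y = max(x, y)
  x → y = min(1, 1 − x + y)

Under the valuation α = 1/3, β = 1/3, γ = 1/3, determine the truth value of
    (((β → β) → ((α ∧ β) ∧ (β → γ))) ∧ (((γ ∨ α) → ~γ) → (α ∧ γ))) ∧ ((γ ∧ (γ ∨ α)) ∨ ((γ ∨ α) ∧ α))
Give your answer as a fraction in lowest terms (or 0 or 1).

1/3

β → β = 1/3 → 1/3 = 1
α ∧ β = 1/3 ∧ 1/3 = 1/3
β → γ = 1/3 → 1/3 = 1
(α ∧ β) ∧ (β → γ) = 1/3 ∧ 1 = 1/3
(β → β) → ((α ∧ β) ∧ (β → γ)) = 1 → 1/3 = 1/3
γ ∨ α = 1/3 ∨ 1/3 = 1/3
~γ = ~1/3 = 2/3
(γ ∨ α) → ~γ = 1/3 → 2/3 = 1
α ∧ γ = 1/3 ∧ 1/3 = 1/3
((γ ∨ α) → ~γ) → (α ∧ γ) = 1 → 1/3 = 1/3
((β → β) → ((α ∧ β) ∧ (β → γ))) ∧ (((γ ∨ α) → ~γ) → (α ∧ γ)) = 1/3 ∧ 1/3 = 1/3
γ ∨ α = 1/3 ∨ 1/3 = 1/3
γ ∧ (γ ∨ α) = 1/3 ∧ 1/3 = 1/3
γ ∨ α = 1/3 ∨ 1/3 = 1/3
(γ ∨ α) ∧ α = 1/3 ∧ 1/3 = 1/3
(γ ∧ (γ ∨ α)) ∨ ((γ ∨ α) ∧ α) = 1/3 ∨ 1/3 = 1/3
(((β → β) → ((α ∧ β) ∧ (β → γ))) ∧ (((γ ∨ α) → ~γ) → (α ∧ γ))) ∧ ((γ ∧ (γ ∨ α)) ∨ ((γ ∨ α) ∧ α)) = 1/3 ∧ 1/3 = 1/3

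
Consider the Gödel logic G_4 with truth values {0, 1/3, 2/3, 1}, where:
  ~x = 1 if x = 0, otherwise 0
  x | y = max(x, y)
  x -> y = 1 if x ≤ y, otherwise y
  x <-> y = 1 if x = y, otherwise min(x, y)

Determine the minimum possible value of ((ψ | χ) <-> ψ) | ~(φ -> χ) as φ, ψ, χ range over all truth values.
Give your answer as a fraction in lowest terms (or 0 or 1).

0

Take φ = 0, ψ = 0, χ = 1/3:
ψ | χ = 0 | 1/3 = 1/3
(ψ | χ) <-> ψ = 1/3 <-> 0 = 0
φ -> χ = 0 -> 1/3 = 1
~(φ -> χ) = ~1 = 0
((ψ | χ) <-> ψ) | ~(φ -> χ) = 0 | 0 = 0
No assignment yields a value below 0, so this is the minimum.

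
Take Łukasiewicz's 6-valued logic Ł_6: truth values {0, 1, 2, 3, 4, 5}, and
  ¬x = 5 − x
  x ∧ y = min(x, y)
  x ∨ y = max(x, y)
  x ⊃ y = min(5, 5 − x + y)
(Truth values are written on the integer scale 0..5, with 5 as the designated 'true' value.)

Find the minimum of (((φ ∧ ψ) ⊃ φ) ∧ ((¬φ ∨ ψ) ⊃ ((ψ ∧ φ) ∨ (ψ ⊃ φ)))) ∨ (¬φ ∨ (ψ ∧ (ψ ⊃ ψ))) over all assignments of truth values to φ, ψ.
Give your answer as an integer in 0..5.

Take φ = 1, ψ = 3:
φ ∧ ψ = 1 ∧ 3 = 1
(φ ∧ ψ) ⊃ φ = 1 ⊃ 1 = 5
¬φ = ¬1 = 4
¬φ ∨ ψ = 4 ∨ 3 = 4
ψ ∧ φ = 3 ∧ 1 = 1
ψ ⊃ φ = 3 ⊃ 1 = 3
(ψ ∧ φ) ∨ (ψ ⊃ φ) = 1 ∨ 3 = 3
(¬φ ∨ ψ) ⊃ ((ψ ∧ φ) ∨ (ψ ⊃ φ)) = 4 ⊃ 3 = 4
((φ ∧ ψ) ⊃ φ) ∧ ((¬φ ∨ ψ) ⊃ ((ψ ∧ φ) ∨ (ψ ⊃ φ))) = 5 ∧ 4 = 4
¬φ = ¬1 = 4
ψ ⊃ ψ = 3 ⊃ 3 = 5
ψ ∧ (ψ ⊃ ψ) = 3 ∧ 5 = 3
¬φ ∨ (ψ ∧ (ψ ⊃ ψ)) = 4 ∨ 3 = 4
(((φ ∧ ψ) ⊃ φ) ∧ ((¬φ ∨ ψ) ⊃ ((ψ ∧ φ) ∨ (ψ ⊃ φ)))) ∨ (¬φ ∨ (ψ ∧ (ψ ⊃ ψ))) = 4 ∨ 4 = 4
No assignment yields a value below 4, so this is the minimum.

4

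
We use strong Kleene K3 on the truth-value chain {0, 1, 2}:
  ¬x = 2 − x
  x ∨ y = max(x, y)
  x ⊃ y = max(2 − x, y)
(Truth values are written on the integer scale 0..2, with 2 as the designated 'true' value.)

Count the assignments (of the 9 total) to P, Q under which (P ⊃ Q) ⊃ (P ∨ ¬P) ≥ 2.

P = 0, Q = 0 ↦ 2  ≥
P = 0, Q = 1 ↦ 2  ≥
P = 0, Q = 2 ↦ 2  ≥
P = 1, Q = 0 ↦ 1  <
P = 1, Q = 1 ↦ 1  <
P = 1, Q = 2 ↦ 1  <
P = 2, Q = 0 ↦ 2  ≥
P = 2, Q = 1 ↦ 2  ≥
P = 2, Q = 2 ↦ 2  ≥
So 6 of the 9 assignments meet the threshold.

6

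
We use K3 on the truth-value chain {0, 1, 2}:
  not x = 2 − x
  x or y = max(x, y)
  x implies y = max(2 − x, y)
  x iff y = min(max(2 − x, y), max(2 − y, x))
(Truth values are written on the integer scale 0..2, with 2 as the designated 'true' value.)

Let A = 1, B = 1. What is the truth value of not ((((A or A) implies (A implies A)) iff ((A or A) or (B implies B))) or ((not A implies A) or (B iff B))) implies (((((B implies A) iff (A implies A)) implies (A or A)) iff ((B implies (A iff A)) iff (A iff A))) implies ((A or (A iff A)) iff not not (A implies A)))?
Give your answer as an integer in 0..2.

1

A or A = 1 or 1 = 1
A implies A = 1 implies 1 = 1
(A or A) implies (A implies A) = 1 implies 1 = 1
A or A = 1 or 1 = 1
B implies B = 1 implies 1 = 1
(A or A) or (B implies B) = 1 or 1 = 1
((A or A) implies (A implies A)) iff ((A or A) or (B implies B)) = 1 iff 1 = 1
not A = not 1 = 1
not A implies A = 1 implies 1 = 1
B iff B = 1 iff 1 = 1
(not A implies A) or (B iff B) = 1 or 1 = 1
(((A or A) implies (A implies A)) iff ((A or A) or (B implies B))) or ((not A implies A) or (B iff B)) = 1 or 1 = 1
not ((((A or A) implies (A implies A)) iff ((A or A) or (B implies B))) or ((not A implies A) or (B iff B))) = not 1 = 1
B implies A = 1 implies 1 = 1
A implies A = 1 implies 1 = 1
(B implies A) iff (A implies A) = 1 iff 1 = 1
A or A = 1 or 1 = 1
((B implies A) iff (A implies A)) implies (A or A) = 1 implies 1 = 1
A iff A = 1 iff 1 = 1
B implies (A iff A) = 1 implies 1 = 1
A iff A = 1 iff 1 = 1
(B implies (A iff A)) iff (A iff A) = 1 iff 1 = 1
(((B implies A) iff (A implies A)) implies (A or A)) iff ((B implies (A iff A)) iff (A iff A)) = 1 iff 1 = 1
A iff A = 1 iff 1 = 1
A or (A iff A) = 1 or 1 = 1
A implies A = 1 implies 1 = 1
not (A implies A) = not 1 = 1
not not (A implies A) = not 1 = 1
(A or (A iff A)) iff not not (A implies A) = 1 iff 1 = 1
((((B implies A) iff (A implies A)) implies (A or A)) iff ((B implies (A iff A)) iff (A iff A))) implies ((A or (A iff A)) iff not not (A implies A)) = 1 implies 1 = 1
not ((((A or A) implies (A implies A)) iff ((A or A) or (B implies B))) or ((not A implies A) or (B iff B))) implies (((((B implies A) iff (A implies A)) implies (A or A)) iff ((B implies (A iff A)) iff (A iff A))) implies ((A or (A iff A)) iff not not (A implies A))) = 1 implies 1 = 1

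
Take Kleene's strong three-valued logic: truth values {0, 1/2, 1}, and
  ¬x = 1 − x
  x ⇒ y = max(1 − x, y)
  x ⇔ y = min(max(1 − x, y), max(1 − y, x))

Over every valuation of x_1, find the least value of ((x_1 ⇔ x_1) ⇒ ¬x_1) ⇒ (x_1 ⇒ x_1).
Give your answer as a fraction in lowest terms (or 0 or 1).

1/2

Take x_1 = 1/2:
x_1 ⇔ x_1 = 1/2 ⇔ 1/2 = 1/2
¬x_1 = ¬1/2 = 1/2
(x_1 ⇔ x_1) ⇒ ¬x_1 = 1/2 ⇒ 1/2 = 1/2
x_1 ⇒ x_1 = 1/2 ⇒ 1/2 = 1/2
((x_1 ⇔ x_1) ⇒ ¬x_1) ⇒ (x_1 ⇒ x_1) = 1/2 ⇒ 1/2 = 1/2
No assignment yields a value below 1/2, so this is the minimum.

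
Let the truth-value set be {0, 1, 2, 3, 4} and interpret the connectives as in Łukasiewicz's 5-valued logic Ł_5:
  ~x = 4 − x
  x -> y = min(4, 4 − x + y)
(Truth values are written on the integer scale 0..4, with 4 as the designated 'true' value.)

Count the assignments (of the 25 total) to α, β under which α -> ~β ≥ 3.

value 4: 15 assignments (counts)
value 3: 4 assignments (counts)
value 2: 3 assignments
value 1: 2 assignments
value 0: 1 assignment
So 19 of the 25 assignments meet the threshold.

19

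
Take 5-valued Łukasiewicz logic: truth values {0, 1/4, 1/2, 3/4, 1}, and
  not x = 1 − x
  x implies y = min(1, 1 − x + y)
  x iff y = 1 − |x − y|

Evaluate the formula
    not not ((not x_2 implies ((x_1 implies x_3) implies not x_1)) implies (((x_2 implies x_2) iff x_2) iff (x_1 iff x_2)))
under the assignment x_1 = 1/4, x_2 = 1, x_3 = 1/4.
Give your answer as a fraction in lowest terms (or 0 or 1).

not x_2 = not 1 = 0
x_1 implies x_3 = 1/4 implies 1/4 = 1
not x_1 = not 1/4 = 3/4
(x_1 implies x_3) implies not x_1 = 1 implies 3/4 = 3/4
not x_2 implies ((x_1 implies x_3) implies not x_1) = 0 implies 3/4 = 1
x_2 implies x_2 = 1 implies 1 = 1
(x_2 implies x_2) iff x_2 = 1 iff 1 = 1
x_1 iff x_2 = 1/4 iff 1 = 1/4
((x_2 implies x_2) iff x_2) iff (x_1 iff x_2) = 1 iff 1/4 = 1/4
(not x_2 implies ((x_1 implies x_3) implies not x_1)) implies (((x_2 implies x_2) iff x_2) iff (x_1 iff x_2)) = 1 implies 1/4 = 1/4
not ((not x_2 implies ((x_1 implies x_3) implies not x_1)) implies (((x_2 implies x_2) iff x_2) iff (x_1 iff x_2))) = not 1/4 = 3/4
not not ((not x_2 implies ((x_1 implies x_3) implies not x_1)) implies (((x_2 implies x_2) iff x_2) iff (x_1 iff x_2))) = not 3/4 = 1/4

1/4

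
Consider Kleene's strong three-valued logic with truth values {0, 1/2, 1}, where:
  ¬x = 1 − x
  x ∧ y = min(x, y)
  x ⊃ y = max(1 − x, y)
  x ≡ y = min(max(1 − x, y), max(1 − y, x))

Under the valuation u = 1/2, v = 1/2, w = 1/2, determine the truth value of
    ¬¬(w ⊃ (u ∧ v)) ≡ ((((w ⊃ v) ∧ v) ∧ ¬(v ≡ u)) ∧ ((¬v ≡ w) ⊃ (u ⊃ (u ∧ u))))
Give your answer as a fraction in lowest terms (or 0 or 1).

u ∧ v = 1/2 ∧ 1/2 = 1/2
w ⊃ (u ∧ v) = 1/2 ⊃ 1/2 = 1/2
¬(w ⊃ (u ∧ v)) = ¬1/2 = 1/2
¬¬(w ⊃ (u ∧ v)) = ¬1/2 = 1/2
w ⊃ v = 1/2 ⊃ 1/2 = 1/2
(w ⊃ v) ∧ v = 1/2 ∧ 1/2 = 1/2
v ≡ u = 1/2 ≡ 1/2 = 1/2
¬(v ≡ u) = ¬1/2 = 1/2
((w ⊃ v) ∧ v) ∧ ¬(v ≡ u) = 1/2 ∧ 1/2 = 1/2
¬v = ¬1/2 = 1/2
¬v ≡ w = 1/2 ≡ 1/2 = 1/2
u ∧ u = 1/2 ∧ 1/2 = 1/2
u ⊃ (u ∧ u) = 1/2 ⊃ 1/2 = 1/2
(¬v ≡ w) ⊃ (u ⊃ (u ∧ u)) = 1/2 ⊃ 1/2 = 1/2
(((w ⊃ v) ∧ v) ∧ ¬(v ≡ u)) ∧ ((¬v ≡ w) ⊃ (u ⊃ (u ∧ u))) = 1/2 ∧ 1/2 = 1/2
¬¬(w ⊃ (u ∧ v)) ≡ ((((w ⊃ v) ∧ v) ∧ ¬(v ≡ u)) ∧ ((¬v ≡ w) ⊃ (u ⊃ (u ∧ u)))) = 1/2 ≡ 1/2 = 1/2

1/2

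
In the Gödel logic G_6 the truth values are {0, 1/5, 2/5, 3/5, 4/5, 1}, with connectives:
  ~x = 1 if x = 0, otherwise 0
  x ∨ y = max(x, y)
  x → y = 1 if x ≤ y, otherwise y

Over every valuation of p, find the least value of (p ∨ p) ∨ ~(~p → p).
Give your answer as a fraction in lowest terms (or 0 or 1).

Take p = 1/5:
p ∨ p = 1/5 ∨ 1/5 = 1/5
~p = ~1/5 = 0
~p → p = 0 → 1/5 = 1
~(~p → p) = ~1 = 0
(p ∨ p) ∨ ~(~p → p) = 1/5 ∨ 0 = 1/5
No assignment yields a value below 1/5, so this is the minimum.

1/5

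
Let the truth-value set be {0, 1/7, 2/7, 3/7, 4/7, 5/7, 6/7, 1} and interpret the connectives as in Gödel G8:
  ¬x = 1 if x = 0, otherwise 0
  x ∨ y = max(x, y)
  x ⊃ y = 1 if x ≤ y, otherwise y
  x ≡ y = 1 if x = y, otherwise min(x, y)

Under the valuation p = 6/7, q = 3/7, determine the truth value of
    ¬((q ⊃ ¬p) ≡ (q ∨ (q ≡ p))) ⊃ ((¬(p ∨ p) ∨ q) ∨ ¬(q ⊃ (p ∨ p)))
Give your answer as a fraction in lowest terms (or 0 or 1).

¬p = ¬6/7 = 0
q ⊃ ¬p = 3/7 ⊃ 0 = 0
q ≡ p = 3/7 ≡ 6/7 = 3/7
q ∨ (q ≡ p) = 3/7 ∨ 3/7 = 3/7
(q ⊃ ¬p) ≡ (q ∨ (q ≡ p)) = 0 ≡ 3/7 = 0
¬((q ⊃ ¬p) ≡ (q ∨ (q ≡ p))) = ¬0 = 1
p ∨ p = 6/7 ∨ 6/7 = 6/7
¬(p ∨ p) = ¬6/7 = 0
¬(p ∨ p) ∨ q = 0 ∨ 3/7 = 3/7
p ∨ p = 6/7 ∨ 6/7 = 6/7
q ⊃ (p ∨ p) = 3/7 ⊃ 6/7 = 1
¬(q ⊃ (p ∨ p)) = ¬1 = 0
(¬(p ∨ p) ∨ q) ∨ ¬(q ⊃ (p ∨ p)) = 3/7 ∨ 0 = 3/7
¬((q ⊃ ¬p) ≡ (q ∨ (q ≡ p))) ⊃ ((¬(p ∨ p) ∨ q) ∨ ¬(q ⊃ (p ∨ p))) = 1 ⊃ 3/7 = 3/7

3/7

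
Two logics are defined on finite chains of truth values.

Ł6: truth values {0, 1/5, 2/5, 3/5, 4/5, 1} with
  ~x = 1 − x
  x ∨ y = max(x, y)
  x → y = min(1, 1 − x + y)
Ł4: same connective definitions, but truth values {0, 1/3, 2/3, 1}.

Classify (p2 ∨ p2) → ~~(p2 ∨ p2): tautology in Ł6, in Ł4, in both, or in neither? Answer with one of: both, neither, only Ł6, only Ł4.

In Ł6: every assignment gives 1 — tautology.
In Ł4: every assignment gives 1 — tautology.

both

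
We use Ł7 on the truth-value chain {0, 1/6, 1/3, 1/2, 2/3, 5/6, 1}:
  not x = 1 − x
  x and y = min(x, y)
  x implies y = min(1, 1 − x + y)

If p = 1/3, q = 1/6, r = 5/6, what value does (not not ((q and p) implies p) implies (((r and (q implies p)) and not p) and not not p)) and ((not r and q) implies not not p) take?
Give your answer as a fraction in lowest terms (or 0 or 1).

q and p = 1/6 and 1/3 = 1/6
(q and p) implies p = 1/6 implies 1/3 = 1
not ((q and p) implies p) = not 1 = 0
not not ((q and p) implies p) = not 0 = 1
q implies p = 1/6 implies 1/3 = 1
r and (q implies p) = 5/6 and 1 = 5/6
not p = not 1/3 = 2/3
(r and (q implies p)) and not p = 5/6 and 2/3 = 2/3
not p = not 1/3 = 2/3
not not p = not 2/3 = 1/3
((r and (q implies p)) and not p) and not not p = 2/3 and 1/3 = 1/3
not not ((q and p) implies p) implies (((r and (q implies p)) and not p) and not not p) = 1 implies 1/3 = 1/3
not r = not 5/6 = 1/6
not r and q = 1/6 and 1/6 = 1/6
not p = not 1/3 = 2/3
not not p = not 2/3 = 1/3
(not r and q) implies not not p = 1/6 implies 1/3 = 1
(not not ((q and p) implies p) implies (((r and (q implies p)) and not p) and not not p)) and ((not r and q) implies not not p) = 1/3 and 1 = 1/3

1/3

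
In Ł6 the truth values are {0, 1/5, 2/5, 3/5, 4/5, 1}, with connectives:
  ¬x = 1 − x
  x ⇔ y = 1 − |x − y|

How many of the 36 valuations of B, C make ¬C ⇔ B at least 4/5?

16

value 1: 6 assignments (counts)
value 4/5: 10 assignments (counts)
value 3/5: 8 assignments
value 2/5: 6 assignments
value 1/5: 4 assignments
value 0: 2 assignments
So 16 of the 36 assignments meet the threshold.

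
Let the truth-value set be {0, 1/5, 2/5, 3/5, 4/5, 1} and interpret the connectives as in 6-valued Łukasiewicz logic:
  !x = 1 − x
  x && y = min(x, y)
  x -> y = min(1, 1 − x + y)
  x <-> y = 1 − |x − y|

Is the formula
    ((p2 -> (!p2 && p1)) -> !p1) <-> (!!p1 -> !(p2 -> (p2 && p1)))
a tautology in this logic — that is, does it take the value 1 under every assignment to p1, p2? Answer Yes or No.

Counterexample: take p1 = 3/5, p2 = 3/5.
!p2 = !3/5 = 2/5
!p2 && p1 = 2/5 && 3/5 = 2/5
p2 -> (!p2 && p1) = 3/5 -> 2/5 = 4/5
!p1 = !3/5 = 2/5
(p2 -> (!p2 && p1)) -> !p1 = 4/5 -> 2/5 = 3/5
!p1 = !3/5 = 2/5
!!p1 = !2/5 = 3/5
p2 && p1 = 3/5 && 3/5 = 3/5
p2 -> (p2 && p1) = 3/5 -> 3/5 = 1
!(p2 -> (p2 && p1)) = !1 = 0
!!p1 -> !(p2 -> (p2 && p1)) = 3/5 -> 0 = 2/5
((p2 -> (!p2 && p1)) -> !p1) <-> (!!p1 -> !(p2 -> (p2 && p1))) = 3/5 <-> 2/5 = 4/5
This gives 4/5 ≠ 1.

No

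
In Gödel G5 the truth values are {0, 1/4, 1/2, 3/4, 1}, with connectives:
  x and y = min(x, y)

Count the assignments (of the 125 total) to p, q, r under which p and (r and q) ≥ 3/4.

8

value 1: 1 assignment (counts)
value 3/4: 7 assignments (counts)
value 1/2: 19 assignments
value 1/4: 37 assignments
value 0: 61 assignments
So 8 of the 125 assignments meet the threshold.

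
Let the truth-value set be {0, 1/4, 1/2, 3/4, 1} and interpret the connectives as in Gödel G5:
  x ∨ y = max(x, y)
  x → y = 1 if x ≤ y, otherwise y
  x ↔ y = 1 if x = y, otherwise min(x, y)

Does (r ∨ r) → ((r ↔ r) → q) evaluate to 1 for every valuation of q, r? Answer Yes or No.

Counterexample: take q = 0, r = 1/4.
r ∨ r = 1/4 ∨ 1/4 = 1/4
r ↔ r = 1/4 ↔ 1/4 = 1
(r ↔ r) → q = 1 → 0 = 0
(r ∨ r) → ((r ↔ r) → q) = 1/4 → 0 = 0
This gives 0 ≠ 1.

No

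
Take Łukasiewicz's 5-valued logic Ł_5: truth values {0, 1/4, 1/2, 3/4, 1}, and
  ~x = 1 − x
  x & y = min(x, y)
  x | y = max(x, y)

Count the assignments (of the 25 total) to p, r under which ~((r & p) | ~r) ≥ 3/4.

4

value 1: 1 assignment (counts)
value 3/4: 3 assignments (counts)
value 1/2: 7 assignments
value 1/4: 8 assignments
value 0: 6 assignments
So 4 of the 25 assignments meet the threshold.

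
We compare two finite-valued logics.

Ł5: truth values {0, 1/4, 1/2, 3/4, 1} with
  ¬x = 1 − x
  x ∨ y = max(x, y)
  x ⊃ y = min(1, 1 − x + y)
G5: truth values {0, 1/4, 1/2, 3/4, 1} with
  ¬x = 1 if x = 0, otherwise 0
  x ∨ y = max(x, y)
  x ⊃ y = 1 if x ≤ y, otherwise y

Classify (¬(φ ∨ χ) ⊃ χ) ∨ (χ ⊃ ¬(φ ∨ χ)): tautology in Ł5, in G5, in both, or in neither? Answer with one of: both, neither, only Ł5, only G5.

In Ł5: every assignment gives 1 — tautology.
In G5: every assignment gives 1 — tautology.

both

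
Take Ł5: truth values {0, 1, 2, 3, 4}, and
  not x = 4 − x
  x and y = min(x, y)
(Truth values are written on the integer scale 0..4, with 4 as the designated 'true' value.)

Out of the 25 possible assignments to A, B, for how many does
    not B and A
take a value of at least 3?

value 4: 1 assignment (counts)
value 3: 3 assignments (counts)
value 2: 5 assignments
value 1: 7 assignments
value 0: 9 assignments
So 4 of the 25 assignments meet the threshold.

4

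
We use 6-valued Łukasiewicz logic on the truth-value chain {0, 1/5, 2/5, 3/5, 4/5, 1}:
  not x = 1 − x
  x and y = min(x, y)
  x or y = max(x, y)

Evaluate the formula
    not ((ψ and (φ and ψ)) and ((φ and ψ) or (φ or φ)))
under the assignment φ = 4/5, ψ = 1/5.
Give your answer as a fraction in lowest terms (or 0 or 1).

4/5

φ and ψ = 4/5 and 1/5 = 1/5
ψ and (φ and ψ) = 1/5 and 1/5 = 1/5
φ and ψ = 4/5 and 1/5 = 1/5
φ or φ = 4/5 or 4/5 = 4/5
(φ and ψ) or (φ or φ) = 1/5 or 4/5 = 4/5
(ψ and (φ and ψ)) and ((φ and ψ) or (φ or φ)) = 1/5 and 4/5 = 1/5
not ((ψ and (φ and ψ)) and ((φ and ψ) or (φ or φ))) = not 1/5 = 4/5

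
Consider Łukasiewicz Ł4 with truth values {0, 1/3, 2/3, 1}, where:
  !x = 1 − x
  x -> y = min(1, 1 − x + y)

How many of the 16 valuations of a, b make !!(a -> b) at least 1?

10

a = 0, b = 0 ↦ 1  ≥
a = 0, b = 1/3 ↦ 1  ≥
a = 0, b = 2/3 ↦ 1  ≥
a = 0, b = 1 ↦ 1  ≥
a = 1/3, b = 0 ↦ 2/3  <
a = 1/3, b = 1/3 ↦ 1  ≥
a = 1/3, b = 2/3 ↦ 1  ≥
a = 1/3, b = 1 ↦ 1  ≥
a = 2/3, b = 0 ↦ 1/3  <
a = 2/3, b = 1/3 ↦ 2/3  <
a = 2/3, b = 2/3 ↦ 1  ≥
a = 2/3, b = 1 ↦ 1  ≥
a = 1, b = 0 ↦ 0  <
a = 1, b = 1/3 ↦ 1/3  <
a = 1, b = 2/3 ↦ 2/3  <
a = 1, b = 1 ↦ 1  ≥
So 10 of the 16 assignments meet the threshold.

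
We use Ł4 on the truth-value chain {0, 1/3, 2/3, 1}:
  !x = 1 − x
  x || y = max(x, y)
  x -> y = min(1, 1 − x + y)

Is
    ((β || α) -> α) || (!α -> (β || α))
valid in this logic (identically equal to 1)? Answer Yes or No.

No

Counterexample: take α = 0, β = 1/3.
β || α = 1/3 || 0 = 1/3
(β || α) -> α = 1/3 -> 0 = 2/3
!α = !0 = 1
β || α = 1/3 || 0 = 1/3
!α -> (β || α) = 1 -> 1/3 = 1/3
((β || α) -> α) || (!α -> (β || α)) = 2/3 || 1/3 = 2/3
This gives 2/3 ≠ 1.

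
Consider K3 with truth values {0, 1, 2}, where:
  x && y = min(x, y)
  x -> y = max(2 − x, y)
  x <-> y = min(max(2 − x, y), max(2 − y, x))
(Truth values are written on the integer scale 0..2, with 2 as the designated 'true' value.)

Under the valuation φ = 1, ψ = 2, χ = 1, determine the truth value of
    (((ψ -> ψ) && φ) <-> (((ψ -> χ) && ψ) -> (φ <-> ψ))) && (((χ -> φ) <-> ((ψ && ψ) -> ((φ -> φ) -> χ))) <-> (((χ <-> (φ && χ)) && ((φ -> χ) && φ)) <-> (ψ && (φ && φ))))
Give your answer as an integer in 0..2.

ψ -> ψ = 2 -> 2 = 2
(ψ -> ψ) && φ = 2 && 1 = 1
ψ -> χ = 2 -> 1 = 1
(ψ -> χ) && ψ = 1 && 2 = 1
φ <-> ψ = 1 <-> 2 = 1
((ψ -> χ) && ψ) -> (φ <-> ψ) = 1 -> 1 = 1
((ψ -> ψ) && φ) <-> (((ψ -> χ) && ψ) -> (φ <-> ψ)) = 1 <-> 1 = 1
χ -> φ = 1 -> 1 = 1
ψ && ψ = 2 && 2 = 2
φ -> φ = 1 -> 1 = 1
(φ -> φ) -> χ = 1 -> 1 = 1
(ψ && ψ) -> ((φ -> φ) -> χ) = 2 -> 1 = 1
(χ -> φ) <-> ((ψ && ψ) -> ((φ -> φ) -> χ)) = 1 <-> 1 = 1
φ && χ = 1 && 1 = 1
χ <-> (φ && χ) = 1 <-> 1 = 1
φ -> χ = 1 -> 1 = 1
(φ -> χ) && φ = 1 && 1 = 1
(χ <-> (φ && χ)) && ((φ -> χ) && φ) = 1 && 1 = 1
φ && φ = 1 && 1 = 1
ψ && (φ && φ) = 2 && 1 = 1
((χ <-> (φ && χ)) && ((φ -> χ) && φ)) <-> (ψ && (φ && φ)) = 1 <-> 1 = 1
((χ -> φ) <-> ((ψ && ψ) -> ((φ -> φ) -> χ))) <-> (((χ <-> (φ && χ)) && ((φ -> χ) && φ)) <-> (ψ && (φ && φ))) = 1 <-> 1 = 1
(((ψ -> ψ) && φ) <-> (((ψ -> χ) && ψ) -> (φ <-> ψ))) && (((χ -> φ) <-> ((ψ && ψ) -> ((φ -> φ) -> χ))) <-> (((χ <-> (φ && χ)) && ((φ -> χ) && φ)) <-> (ψ && (φ && φ)))) = 1 && 1 = 1

1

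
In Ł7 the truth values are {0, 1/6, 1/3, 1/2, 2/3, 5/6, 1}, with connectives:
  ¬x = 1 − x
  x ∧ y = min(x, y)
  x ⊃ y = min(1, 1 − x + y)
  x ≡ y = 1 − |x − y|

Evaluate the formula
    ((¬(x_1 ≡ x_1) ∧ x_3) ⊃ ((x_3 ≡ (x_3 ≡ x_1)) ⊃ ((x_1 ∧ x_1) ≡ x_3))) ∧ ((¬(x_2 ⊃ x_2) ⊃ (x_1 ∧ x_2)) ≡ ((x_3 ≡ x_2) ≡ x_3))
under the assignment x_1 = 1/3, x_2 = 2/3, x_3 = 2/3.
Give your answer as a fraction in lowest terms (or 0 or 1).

2/3

x_1 ≡ x_1 = 1/3 ≡ 1/3 = 1
¬(x_1 ≡ x_1) = ¬1 = 0
¬(x_1 ≡ x_1) ∧ x_3 = 0 ∧ 2/3 = 0
x_3 ≡ x_1 = 2/3 ≡ 1/3 = 2/3
x_3 ≡ (x_3 ≡ x_1) = 2/3 ≡ 2/3 = 1
x_1 ∧ x_1 = 1/3 ∧ 1/3 = 1/3
(x_1 ∧ x_1) ≡ x_3 = 1/3 ≡ 2/3 = 2/3
(x_3 ≡ (x_3 ≡ x_1)) ⊃ ((x_1 ∧ x_1) ≡ x_3) = 1 ⊃ 2/3 = 2/3
(¬(x_1 ≡ x_1) ∧ x_3) ⊃ ((x_3 ≡ (x_3 ≡ x_1)) ⊃ ((x_1 ∧ x_1) ≡ x_3)) = 0 ⊃ 2/3 = 1
x_2 ⊃ x_2 = 2/3 ⊃ 2/3 = 1
¬(x_2 ⊃ x_2) = ¬1 = 0
x_1 ∧ x_2 = 1/3 ∧ 2/3 = 1/3
¬(x_2 ⊃ x_2) ⊃ (x_1 ∧ x_2) = 0 ⊃ 1/3 = 1
x_3 ≡ x_2 = 2/3 ≡ 2/3 = 1
(x_3 ≡ x_2) ≡ x_3 = 1 ≡ 2/3 = 2/3
(¬(x_2 ⊃ x_2) ⊃ (x_1 ∧ x_2)) ≡ ((x_3 ≡ x_2) ≡ x_3) = 1 ≡ 2/3 = 2/3
((¬(x_1 ≡ x_1) ∧ x_3) ⊃ ((x_3 ≡ (x_3 ≡ x_1)) ⊃ ((x_1 ∧ x_1) ≡ x_3))) ∧ ((¬(x_2 ⊃ x_2) ⊃ (x_1 ∧ x_2)) ≡ ((x_3 ≡ x_2) ≡ x_3)) = 1 ∧ 2/3 = 2/3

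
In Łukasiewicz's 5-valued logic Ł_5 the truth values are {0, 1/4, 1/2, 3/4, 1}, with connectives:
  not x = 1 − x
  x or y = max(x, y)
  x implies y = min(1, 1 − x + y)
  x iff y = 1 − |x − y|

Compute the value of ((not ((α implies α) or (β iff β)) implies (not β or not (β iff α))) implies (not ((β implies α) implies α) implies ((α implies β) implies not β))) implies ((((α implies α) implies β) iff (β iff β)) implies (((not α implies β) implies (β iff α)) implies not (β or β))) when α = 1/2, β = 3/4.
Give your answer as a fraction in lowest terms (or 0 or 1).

α implies α = 1/2 implies 1/2 = 1
β iff β = 3/4 iff 3/4 = 1
(α implies α) or (β iff β) = 1 or 1 = 1
not ((α implies α) or (β iff β)) = not 1 = 0
not β = not 3/4 = 1/4
β iff α = 3/4 iff 1/2 = 3/4
not (β iff α) = not 3/4 = 1/4
not β or not (β iff α) = 1/4 or 1/4 = 1/4
not ((α implies α) or (β iff β)) implies (not β or not (β iff α)) = 0 implies 1/4 = 1
β implies α = 3/4 implies 1/2 = 3/4
(β implies α) implies α = 3/4 implies 1/2 = 3/4
not ((β implies α) implies α) = not 3/4 = 1/4
α implies β = 1/2 implies 3/4 = 1
not β = not 3/4 = 1/4
(α implies β) implies not β = 1 implies 1/4 = 1/4
not ((β implies α) implies α) implies ((α implies β) implies not β) = 1/4 implies 1/4 = 1
(not ((α implies α) or (β iff β)) implies (not β or not (β iff α))) implies (not ((β implies α) implies α) implies ((α implies β) implies not β)) = 1 implies 1 = 1
α implies α = 1/2 implies 1/2 = 1
(α implies α) implies β = 1 implies 3/4 = 3/4
β iff β = 3/4 iff 3/4 = 1
((α implies α) implies β) iff (β iff β) = 3/4 iff 1 = 3/4
not α = not 1/2 = 1/2
not α implies β = 1/2 implies 3/4 = 1
β iff α = 3/4 iff 1/2 = 3/4
(not α implies β) implies (β iff α) = 1 implies 3/4 = 3/4
β or β = 3/4 or 3/4 = 3/4
not (β or β) = not 3/4 = 1/4
((not α implies β) implies (β iff α)) implies not (β or β) = 3/4 implies 1/4 = 1/2
(((α implies α) implies β) iff (β iff β)) implies (((not α implies β) implies (β iff α)) implies not (β or β)) = 3/4 implies 1/2 = 3/4
((not ((α implies α) or (β iff β)) implies (not β or not (β iff α))) implies (not ((β implies α) implies α) implies ((α implies β) implies not β))) implies ((((α implies α) implies β) iff (β iff β)) implies (((not α implies β) implies (β iff α)) implies not (β or β))) = 1 implies 3/4 = 3/4

3/4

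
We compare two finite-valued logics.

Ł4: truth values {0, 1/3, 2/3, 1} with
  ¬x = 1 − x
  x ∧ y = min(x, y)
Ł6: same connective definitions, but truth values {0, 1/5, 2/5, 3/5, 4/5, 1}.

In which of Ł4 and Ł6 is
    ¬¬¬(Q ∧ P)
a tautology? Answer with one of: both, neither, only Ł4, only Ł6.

In Ł4: at P = 1/3, Q = 1/3 the value is 2/3 — not a tautology.
In Ł6: at P = 1/5, Q = 1/5 the value is 4/5 — not a tautology.

neither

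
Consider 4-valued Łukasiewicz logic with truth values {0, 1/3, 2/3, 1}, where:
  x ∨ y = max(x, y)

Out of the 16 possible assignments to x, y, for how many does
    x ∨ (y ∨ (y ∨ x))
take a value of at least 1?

7

x = 0, y = 0 ↦ 0  <
x = 0, y = 1/3 ↦ 1/3  <
x = 0, y = 2/3 ↦ 2/3  <
x = 0, y = 1 ↦ 1  ≥
x = 1/3, y = 0 ↦ 1/3  <
x = 1/3, y = 1/3 ↦ 1/3  <
x = 1/3, y = 2/3 ↦ 2/3  <
x = 1/3, y = 1 ↦ 1  ≥
x = 2/3, y = 0 ↦ 2/3  <
x = 2/3, y = 1/3 ↦ 2/3  <
x = 2/3, y = 2/3 ↦ 2/3  <
x = 2/3, y = 1 ↦ 1  ≥
x = 1, y = 0 ↦ 1  ≥
x = 1, y = 1/3 ↦ 1  ≥
x = 1, y = 2/3 ↦ 1  ≥
x = 1, y = 1 ↦ 1  ≥
So 7 of the 16 assignments meet the threshold.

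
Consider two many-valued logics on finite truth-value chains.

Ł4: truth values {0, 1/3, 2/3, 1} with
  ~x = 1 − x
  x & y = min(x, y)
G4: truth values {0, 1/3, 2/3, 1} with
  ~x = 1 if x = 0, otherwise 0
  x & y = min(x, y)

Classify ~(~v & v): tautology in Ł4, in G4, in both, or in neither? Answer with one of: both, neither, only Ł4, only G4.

In Ł4: at v = 1/3 the value is 2/3 — not a tautology.
In G4: every assignment gives 1 — tautology.

only G4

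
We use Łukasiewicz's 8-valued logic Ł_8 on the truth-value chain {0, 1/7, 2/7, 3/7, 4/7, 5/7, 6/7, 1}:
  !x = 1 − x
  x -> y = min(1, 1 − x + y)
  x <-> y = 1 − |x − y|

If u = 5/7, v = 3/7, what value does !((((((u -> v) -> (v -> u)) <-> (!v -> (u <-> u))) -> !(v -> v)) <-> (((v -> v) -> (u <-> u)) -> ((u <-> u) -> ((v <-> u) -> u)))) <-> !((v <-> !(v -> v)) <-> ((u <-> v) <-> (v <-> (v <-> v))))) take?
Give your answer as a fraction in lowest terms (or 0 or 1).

u -> v = 5/7 -> 3/7 = 5/7
v -> u = 3/7 -> 5/7 = 1
(u -> v) -> (v -> u) = 5/7 -> 1 = 1
!v = !3/7 = 4/7
u <-> u = 5/7 <-> 5/7 = 1
!v -> (u <-> u) = 4/7 -> 1 = 1
((u -> v) -> (v -> u)) <-> (!v -> (u <-> u)) = 1 <-> 1 = 1
v -> v = 3/7 -> 3/7 = 1
!(v -> v) = !1 = 0
(((u -> v) -> (v -> u)) <-> (!v -> (u <-> u))) -> !(v -> v) = 1 -> 0 = 0
v -> v = 3/7 -> 3/7 = 1
u <-> u = 5/7 <-> 5/7 = 1
(v -> v) -> (u <-> u) = 1 -> 1 = 1
u <-> u = 5/7 <-> 5/7 = 1
v <-> u = 3/7 <-> 5/7 = 5/7
(v <-> u) -> u = 5/7 -> 5/7 = 1
(u <-> u) -> ((v <-> u) -> u) = 1 -> 1 = 1
((v -> v) -> (u <-> u)) -> ((u <-> u) -> ((v <-> u) -> u)) = 1 -> 1 = 1
((((u -> v) -> (v -> u)) <-> (!v -> (u <-> u))) -> !(v -> v)) <-> (((v -> v) -> (u <-> u)) -> ((u <-> u) -> ((v <-> u) -> u))) = 0 <-> 1 = 0
v -> v = 3/7 -> 3/7 = 1
!(v -> v) = !1 = 0
v <-> !(v -> v) = 3/7 <-> 0 = 4/7
u <-> v = 5/7 <-> 3/7 = 5/7
v <-> v = 3/7 <-> 3/7 = 1
v <-> (v <-> v) = 3/7 <-> 1 = 3/7
(u <-> v) <-> (v <-> (v <-> v)) = 5/7 <-> 3/7 = 5/7
(v <-> !(v -> v)) <-> ((u <-> v) <-> (v <-> (v <-> v))) = 4/7 <-> 5/7 = 6/7
!((v <-> !(v -> v)) <-> ((u <-> v) <-> (v <-> (v <-> v)))) = !6/7 = 1/7
(((((u -> v) -> (v -> u)) <-> (!v -> (u <-> u))) -> !(v -> v)) <-> (((v -> v) -> (u <-> u)) -> ((u <-> u) -> ((v <-> u) -> u)))) <-> !((v <-> !(v -> v)) <-> ((u <-> v) <-> (v <-> (v <-> v)))) = 0 <-> 1/7 = 6/7
!((((((u -> v) -> (v -> u)) <-> (!v -> (u <-> u))) -> !(v -> v)) <-> (((v -> v) -> (u <-> u)) -> ((u <-> u) -> ((v <-> u) -> u)))) <-> !((v <-> !(v -> v)) <-> ((u <-> v) <-> (v <-> (v <-> v))))) = !6/7 = 1/7

1/7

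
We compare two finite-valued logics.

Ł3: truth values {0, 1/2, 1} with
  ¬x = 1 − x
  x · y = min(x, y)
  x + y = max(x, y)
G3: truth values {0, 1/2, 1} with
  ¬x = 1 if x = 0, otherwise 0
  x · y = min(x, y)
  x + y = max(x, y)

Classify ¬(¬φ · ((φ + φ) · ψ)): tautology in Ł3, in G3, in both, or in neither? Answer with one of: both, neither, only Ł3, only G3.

only G3

In Ł3: at φ = 1/2, ψ = 1/2 the value is 1/2 — not a tautology.
In G3: every assignment gives 1 — tautology.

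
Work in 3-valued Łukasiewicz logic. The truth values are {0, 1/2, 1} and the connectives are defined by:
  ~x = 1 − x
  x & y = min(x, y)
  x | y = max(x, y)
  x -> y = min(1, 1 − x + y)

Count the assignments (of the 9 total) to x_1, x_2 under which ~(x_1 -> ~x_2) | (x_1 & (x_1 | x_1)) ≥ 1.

3

x_1 = 0, x_2 = 0 ↦ 0  <
x_1 = 0, x_2 = 1/2 ↦ 0  <
x_1 = 0, x_2 = 1 ↦ 0  <
x_1 = 1/2, x_2 = 0 ↦ 1/2  <
x_1 = 1/2, x_2 = 1/2 ↦ 1/2  <
x_1 = 1/2, x_2 = 1 ↦ 1/2  <
x_1 = 1, x_2 = 0 ↦ 1  ≥
x_1 = 1, x_2 = 1/2 ↦ 1  ≥
x_1 = 1, x_2 = 1 ↦ 1  ≥
So 3 of the 9 assignments meet the threshold.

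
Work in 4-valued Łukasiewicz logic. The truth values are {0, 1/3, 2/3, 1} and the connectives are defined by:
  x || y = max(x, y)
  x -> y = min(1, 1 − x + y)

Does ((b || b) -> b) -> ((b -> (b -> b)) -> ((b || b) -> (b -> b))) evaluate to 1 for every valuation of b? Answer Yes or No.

b = 0 ↦ 1
b = 1/3 ↦ 1
b = 2/3 ↦ 1
b = 1 ↦ 1
Every assignment gives a value ≥ 1.

Yes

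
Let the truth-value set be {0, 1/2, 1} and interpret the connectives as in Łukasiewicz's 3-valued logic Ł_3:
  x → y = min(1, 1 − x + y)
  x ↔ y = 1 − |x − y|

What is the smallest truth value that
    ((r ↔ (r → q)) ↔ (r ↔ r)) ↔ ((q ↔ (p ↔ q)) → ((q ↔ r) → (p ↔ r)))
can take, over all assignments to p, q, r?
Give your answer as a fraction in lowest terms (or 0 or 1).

0

Take p = 0, q = 0, r = 0:
r → q = 0 → 0 = 1
r ↔ (r → q) = 0 ↔ 1 = 0
r ↔ r = 0 ↔ 0 = 1
(r ↔ (r → q)) ↔ (r ↔ r) = 0 ↔ 1 = 0
p ↔ q = 0 ↔ 0 = 1
q ↔ (p ↔ q) = 0 ↔ 1 = 0
q ↔ r = 0 ↔ 0 = 1
p ↔ r = 0 ↔ 0 = 1
(q ↔ r) → (p ↔ r) = 1 → 1 = 1
(q ↔ (p ↔ q)) → ((q ↔ r) → (p ↔ r)) = 0 → 1 = 1
((r ↔ (r → q)) ↔ (r ↔ r)) ↔ ((q ↔ (p ↔ q)) → ((q ↔ r) → (p ↔ r))) = 0 ↔ 1 = 0
No assignment yields a value below 0, so this is the minimum.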